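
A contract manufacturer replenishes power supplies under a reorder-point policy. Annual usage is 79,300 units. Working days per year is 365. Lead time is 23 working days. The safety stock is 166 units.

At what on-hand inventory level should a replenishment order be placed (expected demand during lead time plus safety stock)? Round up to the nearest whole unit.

Daily demand d = 79,300 / 365 = 217.260 units/day
Demand during lead time = 217.260 × 23 = 4,996.99
Reorder point = 4,996.99 + 166 = 5,162.99 → round up

5,163 units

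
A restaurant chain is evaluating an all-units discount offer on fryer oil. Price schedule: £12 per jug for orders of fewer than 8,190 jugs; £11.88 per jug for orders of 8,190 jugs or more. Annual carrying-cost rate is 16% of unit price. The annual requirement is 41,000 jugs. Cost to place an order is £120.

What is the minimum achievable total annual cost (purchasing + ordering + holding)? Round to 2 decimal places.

H₁ = 16%×£12 = £1.9200;  H₂ = 16%×£11.88 = £1.9008
EOQ₁ = √(2×41,000×120/1.9200) = 2,263.85  (< 8,190, feasible at tier 1)
EOQ₂ = √(2×41,000×120/1.9008) = 2,275.25  (< 8,190 → use Q = 8,190 at tier-2 price)
TC(tier 1 (EOQ₁), Q≈2,263.8) = £496,346.58
TC(tier 2, Q≈8,190.0) = £495,464.51
Minimum at tier 2: £495,464.51

£495,464.51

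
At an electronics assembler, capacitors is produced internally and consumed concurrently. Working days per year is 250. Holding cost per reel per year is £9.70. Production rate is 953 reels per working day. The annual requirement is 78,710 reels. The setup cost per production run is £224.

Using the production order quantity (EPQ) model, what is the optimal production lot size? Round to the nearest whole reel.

2,330 reels

d = 78,710/250 = 314.8400 reels/day;  effective holding cost H(1 − d/p) = 9.7·(1 − 314.8400/953) = 6.49544
Q* = √(2DS / H_eff) = √(2·78,710·224 / 6.49544) ≈ 2,329.97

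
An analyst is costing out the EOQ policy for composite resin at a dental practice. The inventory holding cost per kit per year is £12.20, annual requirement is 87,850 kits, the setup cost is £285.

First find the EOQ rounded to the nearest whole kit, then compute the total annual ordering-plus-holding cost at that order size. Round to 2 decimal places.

£24,716.57

2DS/H = 2·87,850·285/12.2 = 4,104,467.21
EOQ = √4,104,467.21 ≈ 2,025.95 → Q = 2,026 kits
Annual ordering cost = (D/Q)·S = (87,850/2,026) × 285 = £12,357.97
Annual holding cost  = (Q/2)·H = (2,026/2) × 12.2 = £12,358.60
Total = £12,357.97 + £12,358.60 = £24,716.57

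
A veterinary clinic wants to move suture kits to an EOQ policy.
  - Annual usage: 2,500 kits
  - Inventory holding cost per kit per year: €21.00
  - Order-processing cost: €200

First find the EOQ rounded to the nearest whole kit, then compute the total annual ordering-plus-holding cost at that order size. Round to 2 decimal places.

Q* = √(2·D·S / H) = √(2·2,500·200 / 21) = √47,619.0 ≈ 218.22 → Q = 218 kits
Ordering: D/Q × S = 2,500/218 × €200 = €2,293.58
Holding:  Q/2 × H = 218/2 × €21 = €2,289.00
Total = €2,293.58 + €2,289.00 = €4,582.58

€4,582.58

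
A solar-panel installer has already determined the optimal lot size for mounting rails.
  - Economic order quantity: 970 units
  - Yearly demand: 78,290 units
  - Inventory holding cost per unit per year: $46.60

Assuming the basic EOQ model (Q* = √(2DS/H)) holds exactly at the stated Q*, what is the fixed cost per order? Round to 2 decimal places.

$280.02

Since Q* = (2DS/H)^½, squaring gives Q*²·H = 2DS.
S = Q²H / (2D) = 970² × 46.6 / (2 × 78,290) = 280.0226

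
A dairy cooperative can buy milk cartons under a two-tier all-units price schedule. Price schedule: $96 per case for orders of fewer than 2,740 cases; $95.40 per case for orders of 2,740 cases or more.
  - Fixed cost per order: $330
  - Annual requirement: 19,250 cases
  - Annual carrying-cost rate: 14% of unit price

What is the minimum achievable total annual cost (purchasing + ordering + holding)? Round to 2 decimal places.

H₁ = 14%×$96 = $13.4400;  H₂ = 14%×$95.40 = $13.3560
EOQ₁ = √(2×19,250×330/13.4400) = 972.27  (< 2,740, feasible at tier 1)
EOQ₂ = √(2×19,250×330/13.3560) = 975.32  (< 2,740 → use Q = 2,740 at tier-2 price)
TC(tier 1 (EOQ₁), Q≈972.3) = $1,861,067.33
TC(tier 2, Q≈2,740.0) = $1,857,066.15
Minimum at tier 2: $1,857,066.15

$1,857,066.15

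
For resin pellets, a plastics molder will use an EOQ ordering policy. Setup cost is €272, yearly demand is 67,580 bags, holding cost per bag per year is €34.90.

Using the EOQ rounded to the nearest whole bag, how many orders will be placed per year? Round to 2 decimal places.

65.87 orders per year

Q* = √(2·D·S / H) = √(2·67,580·272 / 34.9) = √1,053,396.0 ≈ 1,026.35 → Q = 1,026
Orders per year = D/Q = 67,580 / 1,026 = 65.867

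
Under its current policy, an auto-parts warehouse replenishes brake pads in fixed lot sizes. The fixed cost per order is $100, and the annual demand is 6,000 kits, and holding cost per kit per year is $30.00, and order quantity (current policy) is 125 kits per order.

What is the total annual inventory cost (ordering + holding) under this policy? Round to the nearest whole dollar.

$6,675

Annual ordering cost = (D/Q)·S = (6,000/125) × 100 = $4,800.00
Annual holding cost  = (Q/2)·H = (125/2) × 30 = $1,875.00
Total = $4,800.00 + $1,875.00 = $6,675.00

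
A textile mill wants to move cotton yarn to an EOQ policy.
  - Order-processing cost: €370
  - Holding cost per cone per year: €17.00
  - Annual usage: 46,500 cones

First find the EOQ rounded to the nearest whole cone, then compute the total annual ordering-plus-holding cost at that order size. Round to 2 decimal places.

€24,186.15

Q* = √(2·D·S / H) = √(2·46,500·370 / 17) = √2,024,117.6 ≈ 1,422.71 → Q = 1,423 cones
Ordering: D/Q × S = 46,500/1,423 × €370 = €12,090.65
Holding:  Q/2 × H = 1,423/2 × €17 = €12,095.50
Total = €12,090.65 + €12,095.50 = €24,186.15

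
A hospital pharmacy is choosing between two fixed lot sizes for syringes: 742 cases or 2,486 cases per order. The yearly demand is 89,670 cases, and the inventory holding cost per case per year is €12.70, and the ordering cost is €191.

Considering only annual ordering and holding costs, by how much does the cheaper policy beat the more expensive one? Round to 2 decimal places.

TC(Q) = (D/Q)S + (Q/2)H
TC(742) = (89,670/742)×191 + (742/2)×12.7 = €27,793.87
TC(2,486) = (89,670/2,486)×191 + (2,486/2)×12.7 = €22,675.47
|ΔTC| = |€27,793.87 − €22,675.47| = €5,118.40

€5,118.40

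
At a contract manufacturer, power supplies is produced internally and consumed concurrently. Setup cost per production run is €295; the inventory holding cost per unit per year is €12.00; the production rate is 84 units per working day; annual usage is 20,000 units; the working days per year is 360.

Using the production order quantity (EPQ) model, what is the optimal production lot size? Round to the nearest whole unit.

d = 20,000/360 = 55.5556 units/day;  effective holding cost H(1 − d/p) = 12·(1 − 55.5556/84) = 4.06349
Q* = √(2DS / H_eff) = √(2·20,000·295 / 4.06349) ≈ 1,704.09

1,704 units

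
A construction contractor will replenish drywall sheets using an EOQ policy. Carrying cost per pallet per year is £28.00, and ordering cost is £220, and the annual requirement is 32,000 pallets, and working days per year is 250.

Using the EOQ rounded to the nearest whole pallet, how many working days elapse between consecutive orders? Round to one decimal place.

Q* = √(2·D·S / H) = √(2·32,000·220 / 28) = √502,857.1 ≈ 709.12 → Q = 709 pallets
T = Q/D × 250 days = 709/32,000 × 250 = 5.539 days

5.5 days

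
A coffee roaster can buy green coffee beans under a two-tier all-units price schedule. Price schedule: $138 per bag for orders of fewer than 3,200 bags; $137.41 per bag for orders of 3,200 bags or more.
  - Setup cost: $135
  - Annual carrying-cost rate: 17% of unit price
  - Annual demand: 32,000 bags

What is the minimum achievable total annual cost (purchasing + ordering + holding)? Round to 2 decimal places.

H₁ = 17%×$138 = $23.4600;  H₂ = 17%×$137.41 = $23.3597
EOQ₁ = √(2×32,000×135/23.4600) = 606.87  (< 3,200, feasible at tier 1)
EOQ₂ = √(2×32,000×135/23.3597) = 608.17  (< 3,200 → use Q = 3,200 at tier-2 price)
TC(tier 1 (EOQ₁), Q≈606.9) = $4,430,237.08
TC(tier 2, Q≈3,200.0) = $4,435,845.52
Minimum at tier 1 (EOQ₁): $4,430,237.08

$4,430,237.08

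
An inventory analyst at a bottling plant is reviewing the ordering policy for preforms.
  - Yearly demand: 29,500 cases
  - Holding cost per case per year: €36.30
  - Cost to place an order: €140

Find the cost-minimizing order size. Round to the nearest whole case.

477 cases

2DS/H = 2·29,500·140/36.3 = 227,548.21
EOQ = √227,548.21 ≈ 477.02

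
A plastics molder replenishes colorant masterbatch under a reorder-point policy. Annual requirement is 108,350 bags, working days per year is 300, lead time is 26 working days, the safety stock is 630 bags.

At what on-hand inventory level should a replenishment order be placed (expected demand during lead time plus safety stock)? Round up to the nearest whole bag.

Daily demand d = 108,350 / 300 = 361.167 bags/day
Demand during lead time = 361.167 × 26 = 9,390.33
Reorder point = 9,390.33 + 630 = 10,020.33 → round up

10,021 bags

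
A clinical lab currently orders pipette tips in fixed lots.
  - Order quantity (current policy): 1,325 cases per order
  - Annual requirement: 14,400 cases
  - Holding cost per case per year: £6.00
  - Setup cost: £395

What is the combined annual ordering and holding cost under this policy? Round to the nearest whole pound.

Annual ordering cost = (D/Q)·S = (14,400/1,325) × 395 = £4,292.83
Annual holding cost  = (Q/2)·H = (1,325/2) × 6 = £3,975.00
Total = £4,292.83 + £3,975.00 = £8,267.83

£8,268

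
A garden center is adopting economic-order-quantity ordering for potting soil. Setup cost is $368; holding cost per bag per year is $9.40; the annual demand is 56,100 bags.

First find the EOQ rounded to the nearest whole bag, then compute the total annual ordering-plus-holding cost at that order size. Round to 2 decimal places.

2DS/H = 2·56,100·368/9.4 = 4,392,510.64
EOQ = √4,392,510.64 ≈ 2,095.83 → Q = 2,096 bags
Orders/yr = 56,100/2,096 = 26.765; ordering cost = 26.765 × $368 = $9,849.62
Average inventory = 2,096/2 = 1048; holding cost = 1048 × $9.4 = $9,851.20
Total = $9,849.62 + $9,851.20 = $19,700.82

$19,700.82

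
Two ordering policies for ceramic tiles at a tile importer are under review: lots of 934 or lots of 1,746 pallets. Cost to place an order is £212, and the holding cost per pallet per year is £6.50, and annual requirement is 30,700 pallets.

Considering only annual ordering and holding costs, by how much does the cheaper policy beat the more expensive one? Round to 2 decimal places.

TC(Q) = (D/Q)S + (Q/2)H
TC(934) = (30,700/934)×212 + (934/2)×6.5 = £10,003.81
TC(1,746) = (30,700/1,746)×212 + (1,746/2)×6.5 = £9,402.11
|ΔTC| = |£10,003.81 − £9,402.11| = £601.70

£601.70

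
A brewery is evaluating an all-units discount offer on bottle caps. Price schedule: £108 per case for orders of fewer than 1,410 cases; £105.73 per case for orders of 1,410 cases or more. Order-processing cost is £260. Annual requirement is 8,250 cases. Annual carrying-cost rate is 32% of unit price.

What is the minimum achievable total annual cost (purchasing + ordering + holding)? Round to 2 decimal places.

H₁ = 32%×£108 = £34.5600;  H₂ = 32%×£105.73 = £33.8336
EOQ₁ = √(2×8,250×260/34.5600) = 352.32  (< 1,410, feasible at tier 1)
EOQ₂ = √(2×8,250×260/33.8336) = 356.09  (< 1,410 → use Q = 1,410 at tier-2 price)
TC(tier 1 (EOQ₁), Q≈352.3) = £903,176.30
TC(tier 2, Q≈1,410.0) = £897,646.46
Minimum at tier 2: £897,646.46

£897,646.46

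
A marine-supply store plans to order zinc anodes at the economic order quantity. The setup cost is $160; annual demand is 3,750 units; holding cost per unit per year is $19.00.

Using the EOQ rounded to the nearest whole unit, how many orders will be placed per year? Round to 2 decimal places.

14.94 orders per year

Q* = √(2·D·S / H) = √(2·3,750·160 / 19) = √63,157.9 ≈ 251.31 → Q = 251
Orders per year = D/Q = 3,750 / 251 = 14.940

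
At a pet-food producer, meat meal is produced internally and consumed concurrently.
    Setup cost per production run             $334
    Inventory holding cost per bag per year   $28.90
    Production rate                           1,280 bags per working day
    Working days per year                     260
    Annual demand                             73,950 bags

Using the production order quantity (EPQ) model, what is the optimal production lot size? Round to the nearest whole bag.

1,482 bags

d = 73,950/260 = 284.4231 bags/day;  effective holding cost H(1 − d/p) = 28.9·(1 − 284.4231/1280) = 22.47826
Q* = √(2DS / H_eff) = √(2·73,950·334 / 22.47826) ≈ 1,482.44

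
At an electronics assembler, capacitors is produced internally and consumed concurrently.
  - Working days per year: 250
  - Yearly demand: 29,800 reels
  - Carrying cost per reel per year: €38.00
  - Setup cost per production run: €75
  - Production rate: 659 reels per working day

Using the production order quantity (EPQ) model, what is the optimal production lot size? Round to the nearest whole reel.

d = 29,800/250 = 119.2000 reels/day;  effective holding cost H(1 − d/p) = 38·(1 − 119.2000/659) = 31.12656
Q* = √(2DS / H_eff) = √(2·29,800·75 / 31.12656) ≈ 378.96

379 reels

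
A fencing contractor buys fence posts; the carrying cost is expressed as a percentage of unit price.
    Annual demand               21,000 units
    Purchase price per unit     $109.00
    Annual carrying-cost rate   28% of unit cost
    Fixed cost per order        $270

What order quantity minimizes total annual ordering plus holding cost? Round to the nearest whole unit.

Carrying cost H = $109 × 28% = $30.5200/unit/yr
2DS/H = 2·21,000·270/30.52 = 371,559.63
EOQ = √371,559.63 ≈ 609.56

610 units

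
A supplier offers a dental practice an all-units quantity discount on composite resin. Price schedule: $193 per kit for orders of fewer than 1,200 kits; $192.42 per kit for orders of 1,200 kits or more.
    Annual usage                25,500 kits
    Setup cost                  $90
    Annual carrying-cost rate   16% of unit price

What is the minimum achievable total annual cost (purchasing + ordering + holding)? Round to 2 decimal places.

H₁ = 16%×$193 = $30.8800;  H₂ = 16%×$192.42 = $30.7872
EOQ₁ = √(2×25,500×90/30.8800) = 385.54  (< 1,200, feasible at tier 1)
EOQ₂ = √(2×25,500×90/30.7872) = 386.12  (< 1,200 → use Q = 1,200 at tier-2 price)
TC(tier 1 (EOQ₁), Q≈385.5) = $4,933,405.43
TC(tier 2, Q≈1,200.0) = $4,927,094.82
Minimum at tier 2: $4,927,094.82

$4,927,094.82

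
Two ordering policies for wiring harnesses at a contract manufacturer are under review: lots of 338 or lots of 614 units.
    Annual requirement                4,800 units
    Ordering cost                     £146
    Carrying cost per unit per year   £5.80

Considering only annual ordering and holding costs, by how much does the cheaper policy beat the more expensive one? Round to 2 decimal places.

£131.60

TC(Q) = (D/Q)S + (Q/2)H
TC(338) = (4,800/338)×146 + (338/2)×5.8 = £3,053.57
TC(614) = (4,800/614)×146 + (614/2)×5.8 = £2,921.97
|ΔTC| = |£3,053.57 − £2,921.97| = £131.60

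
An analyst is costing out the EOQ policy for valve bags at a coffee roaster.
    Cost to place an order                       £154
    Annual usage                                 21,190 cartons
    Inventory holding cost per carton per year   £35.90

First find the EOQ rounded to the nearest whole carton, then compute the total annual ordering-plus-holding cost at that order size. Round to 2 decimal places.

£15,306.93

EOQ = √(2DS/H) = √(2 × 21,190 × 154 / 35.9)
    = √(181,797.21) ≈ 426.38 → Q = 426 cartons
Orders/yr = 21,190/426 = 49.742; ordering cost = 49.742 × £154 = £7,660.23
Average inventory = 426/2 = 213; holding cost = 213 × £35.9 = £7,646.70
Total = £7,660.23 + £7,646.70 = £15,306.93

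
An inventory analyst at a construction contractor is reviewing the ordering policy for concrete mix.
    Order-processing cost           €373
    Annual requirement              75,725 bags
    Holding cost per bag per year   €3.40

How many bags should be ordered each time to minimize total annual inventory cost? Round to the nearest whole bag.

EOQ = √(2DS/H) = √(2 × 75,725 × 373 / 3.4)
    = √(16,614,955.88) ≈ 4,076.14

4,076 bags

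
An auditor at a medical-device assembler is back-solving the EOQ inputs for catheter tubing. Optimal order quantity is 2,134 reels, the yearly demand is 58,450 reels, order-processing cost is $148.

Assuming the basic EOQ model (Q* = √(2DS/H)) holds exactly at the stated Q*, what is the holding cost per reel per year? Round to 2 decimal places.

$3.80

EOQ relation: Q² = 2DS/H, so rearrange for the unknown.
H = 2DS / Q² = 2 × 58,450 × 148 / 2,134² = 3.7992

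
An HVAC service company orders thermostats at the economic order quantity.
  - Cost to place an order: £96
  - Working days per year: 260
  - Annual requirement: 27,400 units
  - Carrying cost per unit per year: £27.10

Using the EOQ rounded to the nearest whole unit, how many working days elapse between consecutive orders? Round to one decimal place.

4.2 days

Q* = √(2·D·S / H) = √(2·27,400·96 / 27.1) = √194,125.5 ≈ 440.60 → Q = 441 units
Cycle time = (working days × Q)/D = (260 × 441) / 27,400 = 4.185 days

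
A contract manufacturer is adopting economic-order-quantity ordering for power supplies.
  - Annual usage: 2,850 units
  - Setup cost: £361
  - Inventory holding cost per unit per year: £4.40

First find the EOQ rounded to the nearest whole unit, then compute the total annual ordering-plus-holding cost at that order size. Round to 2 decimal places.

Q* = √(2·D·S / H) = √(2·2,850·361 / 4.4) = √467,659.1 ≈ 683.86 → Q = 684 units
Ordering: D/Q × S = 2,850/684 × £361 = £1,504.17
Holding:  Q/2 × H = 684/2 × £4.4 = £1,504.80
Total = £1,504.17 + £1,504.80 = £3,008.97

£3,008.97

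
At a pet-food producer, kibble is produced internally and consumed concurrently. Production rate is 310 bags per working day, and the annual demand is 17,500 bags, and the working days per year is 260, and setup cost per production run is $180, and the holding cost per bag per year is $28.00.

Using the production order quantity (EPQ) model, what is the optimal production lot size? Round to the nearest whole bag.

Daily demand d = 17,500/260 = 67.308; p = 310; 1 − d/p = 0.78288
EPQ = √(2DS / (H(1 − d/p)))
    = √(2 × 17,500 × 180 / (28 × 0.78288)) ≈ 536.10

536 bags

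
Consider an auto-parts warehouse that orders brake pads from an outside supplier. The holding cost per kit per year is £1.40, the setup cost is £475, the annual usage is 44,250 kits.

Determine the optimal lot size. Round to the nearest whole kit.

5,480 kits

Optimal lot size Q* = (2 × 44,250 × £475 / £1.4)^½ ≈ 5,479.67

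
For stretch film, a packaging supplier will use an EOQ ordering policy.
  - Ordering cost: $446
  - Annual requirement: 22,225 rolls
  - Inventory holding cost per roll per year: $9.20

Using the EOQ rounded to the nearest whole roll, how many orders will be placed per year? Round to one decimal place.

15.1 orders per year

EOQ = √(2DS/H) = √(2 × 22,225 × 446 / 9.2)
    = √(2,154,858.70) ≈ 1,467.94 → Q = 1,468
N = D/Q = 22,225/1,468 ≈ 15.140 orders/yr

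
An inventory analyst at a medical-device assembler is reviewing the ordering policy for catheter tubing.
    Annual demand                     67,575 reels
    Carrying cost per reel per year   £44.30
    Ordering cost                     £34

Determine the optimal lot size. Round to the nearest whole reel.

322 reels

Optimal lot size Q* = (2 × 67,575 × £34 / £44.3)^½ ≈ 322.07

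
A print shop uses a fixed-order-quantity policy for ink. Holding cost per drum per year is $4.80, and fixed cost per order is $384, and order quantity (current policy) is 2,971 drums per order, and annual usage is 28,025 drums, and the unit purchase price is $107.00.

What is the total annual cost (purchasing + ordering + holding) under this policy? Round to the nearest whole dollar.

Annual ordering cost = (D/Q)·S = (28,025/2,971) × 384 = $3,622.21
Annual holding cost  = (Q/2)·H = (2,971/2) × 4.8 = $7,130.40
Purchase cost = D·C = 28,025 × 107 = $2,998,675.00
Total = $3,622.21 + $7,130.40 + $2,998,675.00 = $3,009,427.61

$3,009,428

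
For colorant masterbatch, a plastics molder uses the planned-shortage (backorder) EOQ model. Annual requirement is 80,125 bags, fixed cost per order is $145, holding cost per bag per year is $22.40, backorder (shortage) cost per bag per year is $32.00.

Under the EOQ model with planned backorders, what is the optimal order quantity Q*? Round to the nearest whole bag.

Q* = √(2DS/H) · √((H + b)/b)
   = √(2 × 80,125 × 145 / 22.4) · √((22.4 + 32) / 32)
   = 1,018.495 × 1.3038 ≈ 1,327.96

1,328 bags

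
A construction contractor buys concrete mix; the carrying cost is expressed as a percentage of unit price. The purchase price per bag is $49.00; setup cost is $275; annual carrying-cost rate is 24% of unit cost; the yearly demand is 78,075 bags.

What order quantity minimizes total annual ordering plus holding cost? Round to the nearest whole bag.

1,911 bags

H = i·C = 0.24 × $49 = $11.7600 per bag-year
Optimal lot size Q* = (2 × 78,075 × $275 / $11.76)^½ ≈ 1,910.88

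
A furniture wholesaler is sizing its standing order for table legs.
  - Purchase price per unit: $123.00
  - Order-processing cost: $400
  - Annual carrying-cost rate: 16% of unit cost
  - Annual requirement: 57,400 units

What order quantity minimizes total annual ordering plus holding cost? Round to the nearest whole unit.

1,528 units

Carrying cost H = $123 × 16% = $19.6800/unit/yr
Optimal lot size Q* = (2 × 57,400 × $400 / $19.68)^½ ≈ 1,527.53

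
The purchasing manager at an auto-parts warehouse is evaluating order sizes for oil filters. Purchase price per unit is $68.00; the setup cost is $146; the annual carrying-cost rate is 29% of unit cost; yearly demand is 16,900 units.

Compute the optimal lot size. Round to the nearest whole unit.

500 units

H = i·C = 0.29 × $68 = $19.7200 per unit-year
Q* = √(2·D·S / H) = √(2·16,900·146 / 19.72) = √250,243.4 ≈ 500.24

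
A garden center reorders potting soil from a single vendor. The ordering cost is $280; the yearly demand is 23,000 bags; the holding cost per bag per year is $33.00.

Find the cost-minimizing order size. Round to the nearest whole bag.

625 bags

EOQ = √(2DS/H) = √(2 × 23,000 × 280 / 33)
    = √(390,303.03) ≈ 624.74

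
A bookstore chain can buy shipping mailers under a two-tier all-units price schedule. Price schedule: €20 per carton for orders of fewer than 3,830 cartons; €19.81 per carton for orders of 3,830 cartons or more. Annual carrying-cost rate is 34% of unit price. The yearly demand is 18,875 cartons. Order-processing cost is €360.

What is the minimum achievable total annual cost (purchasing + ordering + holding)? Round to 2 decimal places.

€387,113.12

H₁ = 34%×€20 = €6.8000;  H₂ = 34%×€19.81 = €6.7354
EOQ₁ = √(2×18,875×360/6.8000) = 1,413.69  (< 3,830, feasible at tier 1)
EOQ₂ = √(2×18,875×360/6.7354) = 1,420.46  (< 3,830 → use Q = 3,830 at tier-2 price)
TC(tier 1 (EOQ₁), Q≈1,413.7) = €387,113.12
TC(tier 2, Q≈3,830.0) = €388,586.19
Minimum at tier 1 (EOQ₁): €387,113.12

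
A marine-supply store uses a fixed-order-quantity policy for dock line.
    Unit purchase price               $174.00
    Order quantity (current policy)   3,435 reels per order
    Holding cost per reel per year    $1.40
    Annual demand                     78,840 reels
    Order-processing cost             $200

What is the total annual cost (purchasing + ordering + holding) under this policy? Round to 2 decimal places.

$13,725,154.89

Ordering: D/Q × S = 78,840/3,435 × $200 = $4,590.39
Holding:  Q/2 × H = 3,435/2 × $1.4 = $2,404.50
Purchase cost = D·C = 78,840 × 174 = $13,718,160.00
Total = $4,590.39 + $2,404.50 + $13,718,160.00 = $13,725,154.89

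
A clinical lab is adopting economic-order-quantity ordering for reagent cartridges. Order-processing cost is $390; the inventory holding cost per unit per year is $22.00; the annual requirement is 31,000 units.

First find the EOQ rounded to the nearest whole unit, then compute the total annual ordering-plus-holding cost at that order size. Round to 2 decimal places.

EOQ = √(2DS/H) = √(2 × 31,000 × 390 / 22)
    = √(1,099,090.91) ≈ 1,048.38 → Q = 1,048 units
Annual ordering cost = (D/Q)·S = (31,000/1,048) × 390 = $11,536.26
Annual holding cost  = (Q/2)·H = (1,048/2) × 22 = $11,528.00
Total = $11,536.26 + $11,528.00 = $23,064.26

$23,064.26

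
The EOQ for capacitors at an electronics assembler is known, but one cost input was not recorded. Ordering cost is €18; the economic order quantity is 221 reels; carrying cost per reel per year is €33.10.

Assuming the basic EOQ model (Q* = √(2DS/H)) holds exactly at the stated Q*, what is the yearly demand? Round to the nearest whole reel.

EOQ relation: Q² = 2DS/H, so rearrange for the unknown.
D = Q²H / (2S) = 221² × 33.1 / (2 × 18) = 44,906.59

44,907 reels per year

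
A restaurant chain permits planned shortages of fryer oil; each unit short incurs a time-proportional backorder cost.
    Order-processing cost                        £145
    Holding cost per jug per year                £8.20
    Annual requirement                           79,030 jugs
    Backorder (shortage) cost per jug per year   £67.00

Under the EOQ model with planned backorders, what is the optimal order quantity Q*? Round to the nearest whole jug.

Basic EOQ = √(2·79,030·145/8.2) = 1,671.814
Backorder adjustment √((H+b)/b) = √((8.2+67)/67) = 1.0594
Q* = 1,671.814 × 1.0594 ≈ 1,771.17

1,771 jugs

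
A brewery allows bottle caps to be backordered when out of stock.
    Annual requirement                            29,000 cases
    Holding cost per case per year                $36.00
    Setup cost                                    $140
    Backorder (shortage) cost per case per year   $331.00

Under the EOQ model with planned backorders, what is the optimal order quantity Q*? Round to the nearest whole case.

500 cases

Basic EOQ = √(2·29,000·140/36) = 474.927
Backorder adjustment √((H+b)/b) = √((36+331)/331) = 1.0530
Q* = 474.927 × 1.0530 ≈ 500.09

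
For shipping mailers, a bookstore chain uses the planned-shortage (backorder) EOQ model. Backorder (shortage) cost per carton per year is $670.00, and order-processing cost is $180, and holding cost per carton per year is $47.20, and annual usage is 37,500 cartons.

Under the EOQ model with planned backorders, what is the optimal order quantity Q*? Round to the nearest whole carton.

553 cartons

Q* = √(2DS/H) · √((H + b)/b)
   = √(2 × 37,500 × 180 / 47.2) · √((47.2 + 670) / 670)
   = 534.806 × 1.0346 ≈ 553.32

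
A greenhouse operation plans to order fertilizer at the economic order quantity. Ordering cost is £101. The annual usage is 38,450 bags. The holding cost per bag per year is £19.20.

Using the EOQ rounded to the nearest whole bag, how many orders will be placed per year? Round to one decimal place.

60.5 orders per year

Optimal lot size Q* = (2 × 38,450 × £101 / £19.2)^½ ≈ 636.02 → Q = 636
N = D/Q = 38,450/636 ≈ 60.456 orders/yr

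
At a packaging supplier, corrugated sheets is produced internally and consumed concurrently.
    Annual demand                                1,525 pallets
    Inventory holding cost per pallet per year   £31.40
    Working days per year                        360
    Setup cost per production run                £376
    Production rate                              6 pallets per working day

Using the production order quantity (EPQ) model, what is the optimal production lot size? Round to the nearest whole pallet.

d = 1,525/360 = 4.2361 pallets/day;  effective holding cost H(1 − d/p) = 31.4·(1 − 4.2361/6) = 9.23102
Q* = √(2DS / H_eff) = √(2·1,525·376 / 9.23102) ≈ 352.47

352 pallets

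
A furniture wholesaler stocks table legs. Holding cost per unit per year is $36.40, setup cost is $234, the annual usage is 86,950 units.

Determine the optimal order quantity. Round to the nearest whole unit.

1,057 units

Q* = √(2·D·S / H) = √(2·86,950·234 / 36.4) = √1,117,928.6 ≈ 1,057.32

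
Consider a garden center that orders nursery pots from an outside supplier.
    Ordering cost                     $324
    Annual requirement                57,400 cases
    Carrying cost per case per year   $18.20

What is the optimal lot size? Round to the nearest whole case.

EOQ = √(2DS/H) = √(2 × 57,400 × 324 / 18.2)
    = √(2,043,692.31) ≈ 1,429.58

1,430 cases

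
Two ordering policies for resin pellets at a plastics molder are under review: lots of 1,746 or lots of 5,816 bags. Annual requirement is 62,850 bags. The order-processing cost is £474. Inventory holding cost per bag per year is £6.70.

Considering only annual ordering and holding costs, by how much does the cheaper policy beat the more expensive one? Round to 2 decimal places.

For each Q, cost = (D/Q)·S + (Q/2)·H.
TC(1,746) = (62,850/1,746)×474 + (1,746/2)×6.7 = £22,911.47
TC(5,816) = (62,850/5,816)×474 + (5,816/2)×6.7 = £24,605.83
Cheaper: Q = 1,746.  Difference = £1,694.36

£1,694.36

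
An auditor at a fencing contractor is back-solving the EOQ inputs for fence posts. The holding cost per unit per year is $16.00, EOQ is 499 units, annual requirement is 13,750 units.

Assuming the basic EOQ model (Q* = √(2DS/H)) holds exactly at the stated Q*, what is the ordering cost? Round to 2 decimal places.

EOQ relation: Q² = 2DS/H, so rearrange for the unknown.
S = Q²H / (2D) = 499² × 16 / (2 × 13,750) = 144.8733

$144.87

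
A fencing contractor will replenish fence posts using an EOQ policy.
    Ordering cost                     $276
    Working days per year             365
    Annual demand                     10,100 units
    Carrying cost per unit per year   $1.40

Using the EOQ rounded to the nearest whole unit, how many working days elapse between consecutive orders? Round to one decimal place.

Optimal lot size Q* = (2 × 10,100 × $276 / $1.4)^½ ≈ 1,995.57 → Q = 1,996 units
Days between orders = 365 / (D/Q) = 365 / 5.060 ≈ 72.133

72.1 days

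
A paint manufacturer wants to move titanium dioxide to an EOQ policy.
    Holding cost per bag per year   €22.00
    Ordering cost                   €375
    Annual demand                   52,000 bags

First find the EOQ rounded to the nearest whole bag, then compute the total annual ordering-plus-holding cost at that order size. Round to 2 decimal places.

2DS/H = 2·52,000·375/22 = 1,772,727.27
EOQ = √1,772,727.27 ≈ 1,331.44 → Q = 1,331 bags
Orders/yr = 52,000/1,331 = 39.068; ordering cost = 39.068 × €375 = €14,650.64
Average inventory = 1,331/2 = 665.5; holding cost = 665.5 × €22 = €14,641.00
Total = €14,650.64 + €14,641.00 = €29,291.64

€29,291.64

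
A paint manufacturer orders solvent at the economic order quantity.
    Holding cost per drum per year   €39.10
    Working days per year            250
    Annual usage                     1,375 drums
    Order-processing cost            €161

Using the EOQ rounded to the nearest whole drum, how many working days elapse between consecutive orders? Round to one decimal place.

Q* = √(2·D·S / H) = √(2·1,375·161 / 39.1) = √11,323.5 ≈ 106.41 → Q = 106 drums
Cycle time = (working days × Q)/D = (250 × 106) / 1,375 = 19.273 days

19.3 days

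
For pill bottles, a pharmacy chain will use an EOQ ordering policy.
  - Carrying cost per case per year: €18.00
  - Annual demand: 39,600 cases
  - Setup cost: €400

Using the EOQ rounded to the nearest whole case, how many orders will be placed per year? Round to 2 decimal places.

Q* = √(2·D·S / H) = √(2·39,600·400 / 18) = √1,760,000.0 ≈ 1,326.65 → Q = 1,327
Orders per year = D/Q = 39,600 / 1,327 = 29.842

29.84 orders per year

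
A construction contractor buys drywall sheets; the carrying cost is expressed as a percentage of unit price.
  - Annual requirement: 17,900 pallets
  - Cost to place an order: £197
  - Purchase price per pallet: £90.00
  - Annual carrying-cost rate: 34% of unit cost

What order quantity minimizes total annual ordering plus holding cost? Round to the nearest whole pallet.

480 pallets

Holding cost per pallet per year: H = 34% × £90 = £30.6000
Q* = √(2·D·S / H) = √(2·17,900·197 / 30.6) = √230,477.1 ≈ 480.08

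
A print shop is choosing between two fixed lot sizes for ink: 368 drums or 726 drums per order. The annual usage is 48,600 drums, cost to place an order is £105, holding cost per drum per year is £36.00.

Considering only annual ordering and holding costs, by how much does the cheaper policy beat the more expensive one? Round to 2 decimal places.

Annual cost at Q: ordering D·S/Q plus holding Q·H/2.
TC(368) = (48,600/368)×105 + (368/2)×36 = £20,490.85
TC(726) = (48,600/726)×105 + (726/2)×36 = £20,096.93
Cheaper: Q = 726.  Difference = £393.92

£393.92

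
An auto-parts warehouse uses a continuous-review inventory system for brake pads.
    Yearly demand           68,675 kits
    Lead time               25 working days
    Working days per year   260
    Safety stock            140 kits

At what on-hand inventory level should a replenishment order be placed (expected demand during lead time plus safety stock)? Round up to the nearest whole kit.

Daily demand d = 68,675 / 260 = 264.135 kits/day
Demand during lead time = 264.135 × 25 = 6,603.37
Reorder point = 6,603.37 + 140 = 6,743.37 → round up

6,744 kits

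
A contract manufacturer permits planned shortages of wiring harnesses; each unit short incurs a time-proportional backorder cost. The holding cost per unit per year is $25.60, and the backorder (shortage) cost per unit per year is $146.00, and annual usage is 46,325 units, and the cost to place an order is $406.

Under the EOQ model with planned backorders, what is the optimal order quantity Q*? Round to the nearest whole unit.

1,314 units

Basic EOQ = √(2·46,325·406/25.6) = 1,212.176
Backorder adjustment √((H+b)/b) = √((25.6+146)/146) = 1.0841
Q* = 1,212.176 × 1.0841 ≈ 1,314.16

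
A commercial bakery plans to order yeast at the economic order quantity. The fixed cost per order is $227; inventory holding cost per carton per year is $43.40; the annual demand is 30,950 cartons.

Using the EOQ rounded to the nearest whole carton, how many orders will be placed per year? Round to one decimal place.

54.4 orders per year

Q* = √(2·D·S / H) = √(2·30,950·227 / 43.4) = √323,762.7 ≈ 569.00 → Q = 569
Orders per year = D/Q = 30,950 / 569 = 54.394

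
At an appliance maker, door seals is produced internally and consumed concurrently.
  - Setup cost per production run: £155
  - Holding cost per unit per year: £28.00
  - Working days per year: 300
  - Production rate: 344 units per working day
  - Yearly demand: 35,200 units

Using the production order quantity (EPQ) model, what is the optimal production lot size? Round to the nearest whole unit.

d = 35,200/300 = 117.3333 units/day;  effective holding cost H(1 − d/p) = 28·(1 − 117.3333/344) = 18.44961
Q* = √(2DS / H_eff) = √(2·35,200·155 / 18.44961) ≈ 769.06

769 units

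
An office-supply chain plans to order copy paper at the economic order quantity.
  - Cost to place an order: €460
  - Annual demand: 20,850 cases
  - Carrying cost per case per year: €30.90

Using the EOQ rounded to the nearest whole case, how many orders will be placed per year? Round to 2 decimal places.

26.46 orders per year

Q* = √(2·D·S / H) = √(2·20,850·460 / 30.9) = √620,776.7 ≈ 787.89 → Q = 788
N = D/Q = 20,850/788 ≈ 26.459 orders/yr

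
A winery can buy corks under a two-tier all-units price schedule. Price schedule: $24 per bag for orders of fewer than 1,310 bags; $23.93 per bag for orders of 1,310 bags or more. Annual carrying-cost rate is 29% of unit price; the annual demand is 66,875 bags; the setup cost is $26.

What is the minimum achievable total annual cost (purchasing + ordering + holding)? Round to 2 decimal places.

H₁ = 29%×$24 = $6.9600;  H₂ = 29%×$23.93 = $6.9397
EOQ₁ = √(2×66,875×26/6.9600) = 706.85  (< 1,310, feasible at tier 1)
EOQ₂ = √(2×66,875×26/6.9397) = 707.89  (< 1,310 → use Q = 1,310 at tier-2 price)
TC(tier 1 (EOQ₁), Q≈706.9) = $1,609,919.70
TC(tier 2, Q≈1,310.0) = $1,606,191.54
Minimum at tier 2: $1,606,191.54

$1,606,191.54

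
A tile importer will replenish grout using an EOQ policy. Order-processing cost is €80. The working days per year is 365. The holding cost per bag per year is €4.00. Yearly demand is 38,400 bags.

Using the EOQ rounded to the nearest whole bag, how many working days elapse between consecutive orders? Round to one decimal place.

Optimal lot size Q* = (2 × 38,400 × €80 / €4)^½ ≈ 1,239.35 → Q = 1,239 bags
T = Q/D × 365 days = 1,239/38,400 × 365 = 11.777 days

11.8 days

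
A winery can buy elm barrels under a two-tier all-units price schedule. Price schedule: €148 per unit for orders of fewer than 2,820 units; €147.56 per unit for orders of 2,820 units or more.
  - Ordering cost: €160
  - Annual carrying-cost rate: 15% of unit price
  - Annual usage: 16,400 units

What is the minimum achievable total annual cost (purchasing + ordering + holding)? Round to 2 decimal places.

€2,437,993.78

H₁ = 15%×€148 = €22.2000;  H₂ = 15%×€147.56 = €22.1340
EOQ₁ = √(2×16,400×160/22.2000) = 486.21  (< 2,820, feasible at tier 1)
EOQ₂ = √(2×16,400×160/22.1340) = 486.93  (< 2,820 → use Q = 2,820 at tier-2 price)
TC(tier 1 (EOQ₁), Q≈486.2) = €2,437,993.78
TC(tier 2, Q≈2,820.0) = €2,452,123.44
Minimum at tier 1 (EOQ₁): €2,437,993.78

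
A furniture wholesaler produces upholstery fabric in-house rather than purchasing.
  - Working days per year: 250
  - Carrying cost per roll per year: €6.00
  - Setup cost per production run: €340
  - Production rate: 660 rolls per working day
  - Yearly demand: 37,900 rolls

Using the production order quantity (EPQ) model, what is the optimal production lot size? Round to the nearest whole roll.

2,361 rolls

Daily demand d = 37,900/250 = 151.600; p = 660; 1 − d/p = 0.77030
EPQ = √(2DS / (H(1 − d/p)))
    = √(2 × 37,900 × 340 / (6 × 0.77030)) ≈ 2,361.39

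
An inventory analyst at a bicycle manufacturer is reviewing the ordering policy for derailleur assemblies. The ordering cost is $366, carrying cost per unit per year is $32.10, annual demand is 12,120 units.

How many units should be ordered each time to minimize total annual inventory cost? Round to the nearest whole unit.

EOQ = √(2DS/H) = √(2 × 12,120 × 366 / 32.1)
    = √(276,381.31) ≈ 525.72

526 units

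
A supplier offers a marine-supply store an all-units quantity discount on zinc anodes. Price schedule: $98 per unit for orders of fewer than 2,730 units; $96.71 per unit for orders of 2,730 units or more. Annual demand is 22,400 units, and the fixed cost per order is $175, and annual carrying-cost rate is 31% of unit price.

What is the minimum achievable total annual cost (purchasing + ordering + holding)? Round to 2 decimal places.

$2,208,662.73

H₁ = 31%×$98 = $30.3800;  H₂ = 31%×$96.71 = $29.9801
EOQ₁ = √(2×22,400×175/30.3800) = 508.00  (< 2,730, feasible at tier 1)
EOQ₂ = √(2×22,400×175/29.9801) = 511.38  (< 2,730 → use Q = 2,730 at tier-2 price)
TC(tier 1 (EOQ₁), Q≈508.0) = $2,210,633.06
TC(tier 2, Q≈2,730.0) = $2,208,662.73
Minimum at tier 2: $2,208,662.73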